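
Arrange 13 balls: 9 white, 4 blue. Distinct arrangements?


13!/(9!×4!) = 715

715


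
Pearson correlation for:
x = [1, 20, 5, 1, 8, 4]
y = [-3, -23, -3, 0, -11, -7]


n=6, Σx=39, Σy=-47, Σxy=-594, Σx²=507, Σy²=717
r = (6×(-594) - 39×(-47))/√((6×507 - 39²)(6×717 - (-47)²))
= -1731/√(1521×2093) = -1731/√3183453 ≈ -1731/1784.2234 ≈ -0.9702

r ≈ -0.9702


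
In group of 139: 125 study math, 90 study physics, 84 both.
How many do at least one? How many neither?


|A∪B| = 125+90-84 = 131
Neither = 139-131 = 8

At least one: 131; Neither: 8


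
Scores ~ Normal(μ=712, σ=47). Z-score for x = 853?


z = (x - μ)/σ = (853 - 712)/47 = 3.0

z = 3.0


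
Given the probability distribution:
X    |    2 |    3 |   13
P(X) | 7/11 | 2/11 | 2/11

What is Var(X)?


E[X] = 46/11
E[X²] = 384/11
Var(X) = E[X²] - (E[X])² = 384/11 - 2116/121 = 2108/121

Var(X) = 2108/121 ≈ 17.4215


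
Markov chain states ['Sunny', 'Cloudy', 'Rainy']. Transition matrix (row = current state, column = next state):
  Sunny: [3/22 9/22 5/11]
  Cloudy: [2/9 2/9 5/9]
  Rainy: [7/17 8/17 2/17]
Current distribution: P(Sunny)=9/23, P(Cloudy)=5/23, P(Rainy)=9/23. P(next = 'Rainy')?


P(next=Rainy) = Σᵢ P(now=i)×P(i→Rainy)
= 9/23×5/11 + 5/23×5/9 + 9/23×2/17
= 45/253 + 25/207 + 18/391 = 13342/38709

P = 13342/38709 ≈ 0.3447


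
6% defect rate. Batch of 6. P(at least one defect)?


P(all good) = (47/50)^6 = 10779215329/15625000000
P(≥1 defect) = 4845784671/15625000000

P = 4845784671/15625000000 ≈ 31.01%


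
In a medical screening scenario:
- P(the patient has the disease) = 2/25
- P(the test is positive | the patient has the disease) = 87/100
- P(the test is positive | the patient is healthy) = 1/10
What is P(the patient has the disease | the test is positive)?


Using Bayes' theorem:
P(A|B) = P(B|A)·P(A) / P(B)

P(the test is positive) = 87/100 × 2/25 + 1/10 × 23/25
= 87/1250 + 23/250 = 101/625

P(the patient has the disease|the test is positive) = (87/1250) / (101/625) = 87/202

P(the patient has the disease|the test is positive) = 87/202 ≈ 43.07%


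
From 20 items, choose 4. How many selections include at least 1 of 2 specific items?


Complement: C(20,4) - C(18,4) = 4845 - 3060 = 1785

1785


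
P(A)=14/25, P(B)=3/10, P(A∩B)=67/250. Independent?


P(A)×P(B) = 21/125
P(A∩B) = 67/250
Not equal → NOT independent

No, not independent


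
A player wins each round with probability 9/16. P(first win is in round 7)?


Geometric: P(X=7) = (1-p)^(k-1)×p = (7/16)^6×9/16 = 1058841/268435456

P(X=7) = 1058841/268435456 ≈ 0.39%


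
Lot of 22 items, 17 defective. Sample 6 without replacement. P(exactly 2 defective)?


Hypergeometric: C(17,2)×C(5,4)/C(22,6)
= 136×5/74613 = 40/4389

P(X=2) = 40/4389 ≈ 0.91%


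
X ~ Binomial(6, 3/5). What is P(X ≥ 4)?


P(X ≥ 4) = Σ P(X=i) for i=4..6
P(X=4) = 972/3125
P(X=5) = 2916/15625
P(X=6) = 729/15625
Sum = 1701/3125

P(X ≥ 4) = 1701/3125 ≈ 54.43%


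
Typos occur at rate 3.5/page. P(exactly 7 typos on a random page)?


Poisson(λ=3.5): P(X=7) = e^(-λ)×λ^k/k!
= e^(-3.5) × 3.5^7 / 7!
≈ 0.03019738342 × 6433.9296875 / 5040 ≈ 0.038549

P(X=7) ≈ 0.038549 ≈ 3.85%


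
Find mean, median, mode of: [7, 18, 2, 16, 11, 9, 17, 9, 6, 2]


Sorted: [2, 2, 6, 7, 9, 9, 11, 16, 17, 18]
Mean = 97/10
Median = 9
Freq: {7: 1, 18: 1, 2: 2, 16: 1, 11: 1, 9: 2, 17: 1, 6: 1}
Mode: [2, 9]

Mean=97/10, Median=9, Mode=[2, 9]


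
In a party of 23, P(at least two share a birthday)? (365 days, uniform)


P(all different) = Π(365-i)/365 for i=0..22
= 0.492703
P(match) = 1 - 0.492703 = 0.507297

P ≈ 0.5073 ≈ 50.73%


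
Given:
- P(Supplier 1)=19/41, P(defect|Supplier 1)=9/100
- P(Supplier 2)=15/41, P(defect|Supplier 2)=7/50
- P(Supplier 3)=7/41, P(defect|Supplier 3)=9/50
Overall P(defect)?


P(B) = Σ P(B|Aᵢ)×P(Aᵢ)
  9/100×19/41 = 171/4100
  7/50×15/41 = 21/410
  9/50×7/41 = 63/2050
Sum = 507/4100

P(defect) = 507/4100 ≈ 12.37%


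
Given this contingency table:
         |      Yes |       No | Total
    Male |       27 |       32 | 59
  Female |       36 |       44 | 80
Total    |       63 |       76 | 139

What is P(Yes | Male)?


P(Yes | Male) = 27/(27+32) = 27/59

P(Yes|Male) = 27/59 ≈ 45.76%


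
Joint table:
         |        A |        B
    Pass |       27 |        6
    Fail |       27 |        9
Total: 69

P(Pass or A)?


P(Pass∨A) = P(Pass) + P(A) - P(Pass∧A)
= (33 + 54 - 27)/69 = 60/69 = 20/23

P = 20/23 ≈ 86.96%


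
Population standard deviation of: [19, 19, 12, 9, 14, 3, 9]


Mean = 85/7
  (19-85/7)²=2304/49
  (19-85/7)²=2304/49
  (12-85/7)²=1/49
  (9-85/7)²=484/49
  (14-85/7)²=169/49
  (3-85/7)²=4096/49
  (9-85/7)²=484/49
Σ(x-μ)² = 1406/7
σ² = (1406/7)/7 = 1406/49

σ = √(1406/49) ≈ 5.3567


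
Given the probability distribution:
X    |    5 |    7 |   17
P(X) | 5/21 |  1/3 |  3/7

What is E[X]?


E[X] = Σ x·P(X=x)
= (5)×(5/21) + (7)×(1/3) + (17)×(3/7)
= 227/21

E[X] = 227/21


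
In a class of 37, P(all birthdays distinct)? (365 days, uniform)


P(all different) = Π(365-i)/365 for i=0..36
= (365/365)×(364/365)×...×(329/365)
= 0.151266

P ≈ 0.1513 ≈ 15.13%


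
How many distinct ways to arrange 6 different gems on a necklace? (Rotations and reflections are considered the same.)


Free circular arrangements: rotations and reflections both identified.
(n-1)!/2 = 5!/2 = 120/2 = 60

60


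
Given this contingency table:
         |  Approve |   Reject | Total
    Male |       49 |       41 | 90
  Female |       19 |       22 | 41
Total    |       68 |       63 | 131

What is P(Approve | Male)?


P(Approve | Male) = 49/(49+41) = 49/90

P(Approve|Male) = 49/90 ≈ 54.44%


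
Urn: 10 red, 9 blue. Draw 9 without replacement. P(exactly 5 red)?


Hypergeometric: C(10,5)×C(9,4)/C(19,9)
= 252×126/92378 = 15876/46189

P(X=5) = 15876/46189 ≈ 34.37%


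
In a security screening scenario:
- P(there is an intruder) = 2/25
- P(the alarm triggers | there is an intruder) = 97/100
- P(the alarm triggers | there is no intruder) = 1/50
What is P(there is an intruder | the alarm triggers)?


Using Bayes' theorem:
P(A|B) = P(B|A)·P(A) / P(B)

P(the alarm triggers) = 97/100 × 2/25 + 1/50 × 23/25
= 97/1250 + 23/1250 = 12/125

P(there is an intruder|the alarm triggers) = (97/1250) / (12/125) = 97/120

P(there is an intruder|the alarm triggers) = 97/120 ≈ 80.83%


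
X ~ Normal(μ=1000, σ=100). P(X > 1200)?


z = (1200-1000)/100 = 2.0
P(X > 1200) = 1 - P(Z ≤ 2.0) = 1 - 0.9772 = 0.0228

P(X > 1200) ≈ 0.0228


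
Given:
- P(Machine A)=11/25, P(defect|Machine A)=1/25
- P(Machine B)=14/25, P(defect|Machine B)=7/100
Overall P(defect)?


P(B) = Σ P(B|Aᵢ)×P(Aᵢ)
  1/25×11/25 = 11/625
  7/100×14/25 = 49/1250
Sum = 71/1250

P(defect) = 71/1250 ≈ 5.68%


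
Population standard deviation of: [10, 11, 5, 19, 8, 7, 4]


Mean = 64/7
  (10-64/7)²=36/49
  (11-64/7)²=169/49
  (5-64/7)²=841/49
  (19-64/7)²=4761/49
  (8-64/7)²=64/49
  (7-64/7)²=225/49
  (4-64/7)²=1296/49
Σ(x-μ)² = 1056/7
σ² = (1056/7)/7 = 1056/49

σ = √(1056/49) ≈ 4.6423


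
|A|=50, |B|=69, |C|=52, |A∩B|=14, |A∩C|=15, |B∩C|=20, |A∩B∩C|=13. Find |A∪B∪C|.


|A∪B∪C| = 50+69+52-14-15-20+13 = 135

|A∪B∪C| = 135


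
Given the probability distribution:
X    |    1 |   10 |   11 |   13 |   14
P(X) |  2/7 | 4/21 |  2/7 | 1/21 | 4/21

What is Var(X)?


E[X] = 181/21
E[X²] = 695/7
Var(X) = E[X²] - (E[X])² = 695/7 - 32761/441 = 11024/441

Var(X) = 11024/441 ≈ 24.9977


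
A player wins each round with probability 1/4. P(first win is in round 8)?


Geometric: P(X=8) = (1-p)^(k-1)×p = (3/4)^7×1/4 = 2187/65536

P(X=8) = 2187/65536 ≈ 3.34%


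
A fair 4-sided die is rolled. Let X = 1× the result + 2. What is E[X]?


E[die] = (1+4)/2 = 5/2
E[X] = 1×5/2 + 2 = 9/2

E[X] = 9/2


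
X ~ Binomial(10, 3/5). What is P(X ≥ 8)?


P(X ≥ 8) = Σ P(X=i) for i=8..10
P(X=8) = 236196/1953125
P(X=9) = 78732/1953125
P(X=10) = 59049/9765625
Sum = 1633689/9765625

P(X ≥ 8) = 1633689/9765625 ≈ 16.73%


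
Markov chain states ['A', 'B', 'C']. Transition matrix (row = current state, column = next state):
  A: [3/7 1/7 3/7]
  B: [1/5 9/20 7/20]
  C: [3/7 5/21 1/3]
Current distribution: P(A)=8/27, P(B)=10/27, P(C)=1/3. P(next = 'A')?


P(next=A) = Σᵢ P(now=i)×P(i→A)
= 8/27×3/7 + 10/27×1/5 + 1/3×3/7
= 8/63 + 2/27 + 1/7 = 65/189

P = 65/189 ≈ 0.3439


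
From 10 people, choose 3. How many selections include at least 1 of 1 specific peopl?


Complement: C(10,3) - C(9,3) = 120 - 84 = 36

36


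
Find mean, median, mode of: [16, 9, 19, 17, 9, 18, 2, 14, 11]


Sorted: [2, 9, 9, 11, 14, 16, 17, 18, 19]
Mean = 115/9
Median = 14
Freq: {16: 1, 9: 2, 19: 1, 17: 1, 18: 1, 2: 1, 14: 1, 11: 1}
Mode: [9]

Mean=115/9, Median=14, Mode=9


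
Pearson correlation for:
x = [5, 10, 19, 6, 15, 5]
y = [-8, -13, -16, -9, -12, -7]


n=6, Σx=60, Σy=-65, Σxy=-743, Σx²=772, Σy²=763
r = (6×(-743) - 60×(-65))/√((6×772 - 60²)(6×763 - (-65)²))
= -558/√(1032×353) = -558/√364296 ≈ -558/603.5694 ≈ -0.9245

r ≈ -0.9245


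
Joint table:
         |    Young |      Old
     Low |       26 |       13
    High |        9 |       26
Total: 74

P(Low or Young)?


P(Low∨Young) = P(Low) + P(Young) - P(Low∧Young)
= (39 + 35 - 26)/74 = 48/74 = 24/37

P = 24/37 ≈ 64.86%


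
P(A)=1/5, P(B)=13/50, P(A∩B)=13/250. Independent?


P(A)×P(B) = 13/250
P(A∩B) = 13/250
Equal ✓ → Independent

Yes, independent


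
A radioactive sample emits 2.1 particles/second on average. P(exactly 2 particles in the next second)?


Poisson(λ=2.1): P(X=2) = e^(-λ)×λ^k/k!
= e^(-2.1) × 2.1^2 / 2!
≈ 0.1224564283 × 4.41 / 2 ≈ 0.270016

P(X=2) ≈ 0.270016 ≈ 27.00%


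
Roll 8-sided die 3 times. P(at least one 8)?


P(no 8)^3 = (7/8)^3 = 343/512
P(≥1) = 1 - 343/512 = 169/512

P = 169/512 ≈ 33.01%


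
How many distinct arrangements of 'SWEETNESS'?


Letters: 9, freq: {'S': 3, 'W': 1, 'E': 3, 'T': 1, 'N': 1}
9!/(3!×1!×3!×1!×1!) = 362880/36 = 10080

10080


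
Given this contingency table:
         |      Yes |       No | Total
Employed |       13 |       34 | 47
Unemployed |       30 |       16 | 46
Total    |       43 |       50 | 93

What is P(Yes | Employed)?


P(Yes | Employed) = 13/(13+34) = 13/47

P(Yes|Employed) = 13/47 ≈ 27.66%


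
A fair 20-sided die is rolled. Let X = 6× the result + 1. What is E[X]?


E[die] = (1+20)/2 = 21/2
E[X] = 6×21/2 + 1 = 64

E[X] = 64


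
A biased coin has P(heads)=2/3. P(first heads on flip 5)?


Geometric: P(X=5) = (1-p)^(k-1)×p = (1/3)^4×2/3 = 2/243

P(X=5) = 2/243 ≈ 0.82%


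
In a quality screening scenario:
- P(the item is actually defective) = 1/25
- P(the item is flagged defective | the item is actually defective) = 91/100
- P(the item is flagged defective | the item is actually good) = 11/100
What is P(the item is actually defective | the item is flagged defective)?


Using Bayes' theorem:
P(A|B) = P(B|A)·P(A) / P(B)

P(the item is flagged defective) = 91/100 × 1/25 + 11/100 × 24/25
= 91/2500 + 66/625 = 71/500

P(the item is actually defective|the item is flagged defective) = (91/2500) / (71/500) = 91/355

P(the item is actually defective|the item is flagged defective) = 91/355 ≈ 25.63%


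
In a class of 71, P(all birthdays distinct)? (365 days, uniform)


P(all different) = Π(365-i)/365 for i=0..70
= (365/365)×(364/365)×...×(295/365)
= 0.000679

P ≈ 0.0007 ≈ 0.07%


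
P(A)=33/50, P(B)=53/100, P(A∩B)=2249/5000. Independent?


P(A)×P(B) = 1749/5000
P(A∩B) = 2249/5000
Not equal → NOT independent

No, not independent


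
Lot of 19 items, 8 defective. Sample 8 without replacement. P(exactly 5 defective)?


Hypergeometric: C(8,5)×C(11,3)/C(19,8)
= 56×165/75582 = 1540/12597

P(X=5) = 1540/12597 ≈ 12.23%


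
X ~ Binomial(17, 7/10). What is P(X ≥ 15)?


P(X ≥ 15) = Σ P(X=i) for i=15..17
P(X=15) = 726376911021279/12500000000000000
P(X=16) = 1694879459049651/100000000000000000
P(X=17) = 232630513987207/100000000000000000
Sum = 773852526120709/10000000000000000

P(X ≥ 15) = 773852526120709/10000000000000000 ≈ 7.74%


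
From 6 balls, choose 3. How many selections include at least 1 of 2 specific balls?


Complement: C(6,3) - C(4,3) = 20 - 4 = 16

16


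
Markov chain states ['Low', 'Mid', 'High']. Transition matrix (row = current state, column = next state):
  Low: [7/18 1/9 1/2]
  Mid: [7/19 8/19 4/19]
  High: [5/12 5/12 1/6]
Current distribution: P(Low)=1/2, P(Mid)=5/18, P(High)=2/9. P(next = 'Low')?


P(next=Low) = Σᵢ P(now=i)×P(i→Low)
= 1/2×7/18 + 5/18×7/19 + 2/9×5/12
= 7/36 + 35/342 + 5/54 = 799/2052

P = 799/2052 ≈ 0.3894


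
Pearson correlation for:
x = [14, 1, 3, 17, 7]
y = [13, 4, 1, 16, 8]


n=5, Σx=42, Σy=42, Σxy=517, Σx²=544, Σy²=506
r = (5×517 - 42×42)/√((5×544 - 42²)(5×506 - 42²))
= 821/√(956×766) = 821/√732296 ≈ 821/855.7430 ≈ 0.9594

r ≈ 0.9594


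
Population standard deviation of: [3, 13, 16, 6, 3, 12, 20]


Mean = 73/7
  (3-73/7)²=2704/49
  (13-73/7)²=324/49
  (16-73/7)²=1521/49
  (6-73/7)²=961/49
  (3-73/7)²=2704/49
  (12-73/7)²=121/49
  (20-73/7)²=4489/49
Σ(x-μ)² = 1832/7
σ² = (1832/7)/7 = 1832/49

σ = √(1832/49) ≈ 6.1146


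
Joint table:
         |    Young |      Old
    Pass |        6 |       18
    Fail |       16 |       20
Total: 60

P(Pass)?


P(Pass) = (6+18)/60 = 24/60 = 2/5

P(Pass) = 2/5 ≈ 40.00%


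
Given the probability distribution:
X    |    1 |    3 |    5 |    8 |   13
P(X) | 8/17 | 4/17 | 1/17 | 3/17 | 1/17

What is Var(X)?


E[X] = 62/17
E[X²] = 430/17
Var(X) = E[X²] - (E[X])² = 430/17 - 3844/289 = 3466/289

Var(X) = 3466/289 ≈ 11.9931


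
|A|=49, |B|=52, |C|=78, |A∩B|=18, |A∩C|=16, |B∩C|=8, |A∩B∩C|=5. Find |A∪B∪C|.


|A∪B∪C| = 49+52+78-18-16-8+5 = 142

|A∪B∪C| = 142


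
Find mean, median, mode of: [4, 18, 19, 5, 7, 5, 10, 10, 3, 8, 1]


Sorted: [1, 3, 4, 5, 5, 7, 8, 10, 10, 18, 19]
Mean = 90/11
Median = 7
Freq: {4: 1, 18: 1, 19: 1, 5: 2, 7: 1, 10: 2, 3: 1, 8: 1, 1: 1}
Mode: [5, 10]

Mean=90/11, Median=7, Mode=[5, 10]


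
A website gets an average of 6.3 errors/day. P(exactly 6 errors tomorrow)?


Poisson(λ=6.3): P(X=6) = e^(-λ)×λ^k/k!
= e^(-6.3) × 6.3^6 / 6!
≈ 0.001836304777 × 62523.502209 / 720 ≈ 0.159461

P(X=6) ≈ 0.159461 ≈ 15.95%


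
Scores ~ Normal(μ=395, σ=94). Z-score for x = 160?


z = (x - μ)/σ = (160 - 395)/94 = -2.5

z = -2.5


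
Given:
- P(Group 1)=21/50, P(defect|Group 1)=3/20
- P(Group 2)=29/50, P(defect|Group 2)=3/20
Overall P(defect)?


P(B) = Σ P(B|Aᵢ)×P(Aᵢ)
  3/20×21/50 = 63/1000
  3/20×29/50 = 87/1000
Sum = 3/20

P(defect) = 3/20 ≈ 15.00%


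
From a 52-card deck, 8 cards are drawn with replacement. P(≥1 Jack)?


P(not a Jack) = 48/52 = 12/13
P(none in 8 draws) = (12/13)^8 = 429981696/815730721
P(≥1 Jack) = 1 - 429981696/815730721 = 385749025/815730721

P = 385749025/815730721 ≈ 47.29%


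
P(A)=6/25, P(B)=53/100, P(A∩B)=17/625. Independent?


P(A)×P(B) = 159/1250
P(A∩B) = 17/625
Not equal → NOT independent

No, not independent


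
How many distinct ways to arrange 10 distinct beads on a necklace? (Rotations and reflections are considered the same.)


Free circular arrangements: rotations and reflections both identified.
(n-1)!/2 = 9!/2 = 362880/2 = 181440

181440


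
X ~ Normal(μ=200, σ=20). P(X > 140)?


z = (140-200)/20 = -3.0
P(X > 140) = 1 - P(Z ≤ -3.0) = 1 - 0.0013 = 0.9987

P(X > 140) ≈ 0.9987


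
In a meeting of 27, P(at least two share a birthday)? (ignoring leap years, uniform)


P(all different) = Π(365-i)/365 for i=0..26
= 0.373141
P(match) = 1 - 0.373141 = 0.626859

P ≈ 0.6269 ≈ 62.69%


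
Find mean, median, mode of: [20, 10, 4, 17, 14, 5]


Sorted: [4, 5, 10, 14, 17, 20]
Mean = 70/6 = 35/3
Median = 12
Freq: {20: 1, 10: 1, 4: 1, 17: 1, 14: 1, 5: 1}
Mode: No mode

Mean=35/3, Median=12, Mode=No mode


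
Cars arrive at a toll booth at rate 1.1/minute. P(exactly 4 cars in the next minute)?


Poisson(λ=1.1): P(X=4) = e^(-λ)×λ^k/k!
= e^(-1.1) × 1.1^4 / 4!
≈ 0.3328710837 × 1.4641 / 24 ≈ 0.020307

P(X=4) ≈ 0.020307 ≈ 2.03%


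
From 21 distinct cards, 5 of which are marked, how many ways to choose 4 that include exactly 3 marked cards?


Choose 3 of the 5 marked cards and 1 of the other 16 cards:
C(5,3)×C(16,1) = 10×16 = 160

160


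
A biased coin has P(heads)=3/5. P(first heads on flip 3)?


Geometric: P(X=3) = (1-p)^(k-1)×p = (2/5)^2×3/5 = 12/125

P(X=3) = 12/125 ≈ 9.60%


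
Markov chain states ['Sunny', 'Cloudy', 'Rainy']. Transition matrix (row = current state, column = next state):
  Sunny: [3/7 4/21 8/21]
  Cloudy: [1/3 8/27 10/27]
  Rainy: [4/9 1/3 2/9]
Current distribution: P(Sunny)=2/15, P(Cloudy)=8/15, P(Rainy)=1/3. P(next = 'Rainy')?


P(next=Rainy) = Σᵢ P(now=i)×P(i→Rainy)
= 2/15×8/21 + 8/15×10/27 + 1/3×2/9
= 16/315 + 16/81 + 2/27 = 914/2835

P = 914/2835 ≈ 0.3224


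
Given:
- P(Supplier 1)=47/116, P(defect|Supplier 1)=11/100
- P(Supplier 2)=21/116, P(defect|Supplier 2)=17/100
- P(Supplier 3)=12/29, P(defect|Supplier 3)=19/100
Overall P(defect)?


P(B) = Σ P(B|Aᵢ)×P(Aᵢ)
  11/100×47/116 = 517/11600
  17/100×21/116 = 357/11600
  19/100×12/29 = 57/725
Sum = 893/5800

P(defect) = 893/5800 ≈ 15.40%


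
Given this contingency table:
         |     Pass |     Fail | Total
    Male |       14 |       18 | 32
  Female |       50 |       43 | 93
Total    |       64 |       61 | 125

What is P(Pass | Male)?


P(Pass | Male) = 14/(14+18) = 14/32 = 7/16

P(Pass|Male) = 7/16 ≈ 43.75%


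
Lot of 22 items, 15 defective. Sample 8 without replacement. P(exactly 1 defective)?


Hypergeometric: C(15,1)×C(7,7)/C(22,8)
= 15×1/319770 = 1/21318

P(X=1) = 1/21318 ≈ 0.00%


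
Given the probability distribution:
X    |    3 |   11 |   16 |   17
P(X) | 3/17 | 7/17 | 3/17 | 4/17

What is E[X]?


E[X] = Σ x·P(X=x)
= (3)×(3/17) + (11)×(7/17) + (16)×(3/17) + (17)×(4/17)
= 202/17

E[X] = 202/17


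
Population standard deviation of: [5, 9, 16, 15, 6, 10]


Mean = 61/6
  (5-61/6)²=961/36
  (9-61/6)²=49/36
  (16-61/6)²=1225/36
  (15-61/6)²=841/36
  (6-61/6)²=625/36
  (10-61/6)²=1/36
Σ(x-μ)² = 617/6
σ² = (617/6)/6 = 617/36

σ = √(617/36) ≈ 4.1399


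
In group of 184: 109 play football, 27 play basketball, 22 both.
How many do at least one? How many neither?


|A∪B| = 109+27-22 = 114
Neither = 184-114 = 70

At least one: 114; Neither: 70


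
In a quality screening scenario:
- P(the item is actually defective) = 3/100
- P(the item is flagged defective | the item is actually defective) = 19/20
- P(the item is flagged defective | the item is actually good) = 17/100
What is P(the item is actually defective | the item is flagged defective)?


Using Bayes' theorem:
P(A|B) = P(B|A)·P(A) / P(B)

P(the item is flagged defective) = 19/20 × 3/100 + 17/100 × 97/100
= 57/2000 + 1649/10000 = 967/5000

P(the item is actually defective|the item is flagged defective) = (57/2000) / (967/5000) = 285/1934

P(the item is actually defective|the item is flagged defective) = 285/1934 ≈ 14.74%


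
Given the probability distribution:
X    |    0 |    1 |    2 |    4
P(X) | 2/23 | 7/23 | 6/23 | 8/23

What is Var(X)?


E[X] = 51/23
E[X²] = 159/23
Var(X) = E[X²] - (E[X])² = 159/23 - 2601/529 = 1056/529

Var(X) = 1056/529 ≈ 1.9962


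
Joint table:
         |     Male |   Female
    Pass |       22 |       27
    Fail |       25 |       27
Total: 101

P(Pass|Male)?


P(Pass|Male) = 22/(22+25) = 22/47

P = 22/47 ≈ 46.81%


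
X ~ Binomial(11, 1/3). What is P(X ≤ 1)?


P(X ≤ 1) = Σ P(X=i) for i=0..1
P(X=0) = 2048/177147
P(X=1) = 11264/177147
Sum = 13312/177147

P(X ≤ 1) = 13312/177147 ≈ 7.51%


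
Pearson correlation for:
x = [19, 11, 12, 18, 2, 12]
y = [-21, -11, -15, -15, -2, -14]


n=6, Σx=74, Σy=-78, Σxy=-1142, Σx²=1098, Σy²=1212
r = (6×(-1142) - 74×(-78))/√((6×1098 - 74²)(6×1212 - (-78)²))
= -1080/√(1112×1188) = -1080/√1321056 ≈ -1080/1149.3720 ≈ -0.9396

r ≈ -0.9396


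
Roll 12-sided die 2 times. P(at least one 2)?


P(no 2)^2 = (11/12)^2 = 121/144
P(≥1) = 1 - 121/144 = 23/144

P = 23/144 ≈ 15.97%


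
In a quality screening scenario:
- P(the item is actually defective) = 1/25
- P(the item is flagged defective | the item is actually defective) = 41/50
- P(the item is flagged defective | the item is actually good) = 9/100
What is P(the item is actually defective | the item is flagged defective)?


Using Bayes' theorem:
P(A|B) = P(B|A)·P(A) / P(B)

P(the item is flagged defective) = 41/50 × 1/25 + 9/100 × 24/25
= 41/1250 + 54/625 = 149/1250

P(the item is actually defective|the item is flagged defective) = (41/1250) / (149/1250) = 41/149

P(the item is actually defective|the item is flagged defective) = 41/149 ≈ 27.52%


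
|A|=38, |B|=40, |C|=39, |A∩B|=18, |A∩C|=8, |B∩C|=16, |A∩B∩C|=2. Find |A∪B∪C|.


|A∪B∪C| = 38+40+39-18-8-16+2 = 77

|A∪B∪C| = 77


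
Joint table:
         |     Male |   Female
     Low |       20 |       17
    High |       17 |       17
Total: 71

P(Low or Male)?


P(Low∨Male) = P(Low) + P(Male) - P(Low∧Male)
= (37 + 37 - 20)/71 = 54/71

P = 54/71 ≈ 76.06%


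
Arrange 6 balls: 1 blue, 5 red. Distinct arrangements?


6!/(1!×5!) = 6

6


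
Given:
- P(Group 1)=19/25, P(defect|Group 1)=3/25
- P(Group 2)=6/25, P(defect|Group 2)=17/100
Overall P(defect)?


P(B) = Σ P(B|Aᵢ)×P(Aᵢ)
  3/25×19/25 = 57/625
  17/100×6/25 = 51/1250
Sum = 33/250

P(defect) = 33/250 ≈ 13.20%


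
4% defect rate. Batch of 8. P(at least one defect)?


P(all good) = (24/25)^8 = 110075314176/152587890625
P(≥1 defect) = 42512576449/152587890625

P = 42512576449/152587890625 ≈ 27.86%


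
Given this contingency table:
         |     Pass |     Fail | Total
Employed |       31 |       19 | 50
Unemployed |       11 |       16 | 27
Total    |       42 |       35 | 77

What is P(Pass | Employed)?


P(Pass | Employed) = 31/(31+19) = 31/50

P(Pass|Employed) = 31/50 ≈ 62.00%


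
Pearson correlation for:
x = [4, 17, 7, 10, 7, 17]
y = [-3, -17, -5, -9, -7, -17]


n=6, Σx=62, Σy=-58, Σxy=-764, Σx²=792, Σy²=742
r = (6×(-764) - 62×(-58))/√((6×792 - 62²)(6×742 - (-58)²))
= -988/√(908×1088) = -988/√987904 ≈ -988/993.9336 ≈ -0.9940

r ≈ -0.9940


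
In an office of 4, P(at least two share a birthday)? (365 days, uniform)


P(all different) = Π(365-i)/365 for i=0..3
= 0.983644
P(match) = 1 - 0.983644 = 0.016356

P ≈ 0.0164 ≈ 1.64%


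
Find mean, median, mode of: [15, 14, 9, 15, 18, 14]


Sorted: [9, 14, 14, 15, 15, 18]
Mean = 85/6
Median = 29/2
Freq: {15: 2, 14: 2, 9: 1, 18: 1}
Mode: [14, 15]

Mean=85/6, Median=29/2, Mode=[14, 15]


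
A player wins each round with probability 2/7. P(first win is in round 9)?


Geometric: P(X=9) = (1-p)^(k-1)×p = (5/7)^8×2/7 = 781250/40353607

P(X=9) = 781250/40353607 ≈ 1.94%


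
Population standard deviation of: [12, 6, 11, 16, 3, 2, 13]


Mean = 63/7 = 9
  (12-9)²=9
  (6-9)²=9
  (11-9)²=4
  (16-9)²=49
  (3-9)²=36
  (2-9)²=49
  (13-9)²=16
Σ(x-μ)² = 172
σ² = 172/7

σ = √(172/7) ≈ 4.9570


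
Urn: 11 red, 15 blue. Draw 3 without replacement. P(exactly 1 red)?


Hypergeometric: C(11,1)×C(15,2)/C(26,3)
= 11×105/2600 = 231/520

P(X=1) = 231/520 ≈ 44.42%


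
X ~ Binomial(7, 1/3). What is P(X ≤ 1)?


P(X ≤ 1) = Σ P(X=i) for i=0..1
P(X=0) = 128/2187
P(X=1) = 448/2187
Sum = 64/243

P(X ≤ 1) = 64/243 ≈ 26.34%


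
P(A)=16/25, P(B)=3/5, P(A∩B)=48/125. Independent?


P(A)×P(B) = 48/125
P(A∩B) = 48/125
Equal ✓ → Independent

Yes, independent


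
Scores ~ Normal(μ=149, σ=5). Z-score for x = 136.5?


z = (x - μ)/σ = (136.5 - 149)/5 = -2.5

z = -2.5


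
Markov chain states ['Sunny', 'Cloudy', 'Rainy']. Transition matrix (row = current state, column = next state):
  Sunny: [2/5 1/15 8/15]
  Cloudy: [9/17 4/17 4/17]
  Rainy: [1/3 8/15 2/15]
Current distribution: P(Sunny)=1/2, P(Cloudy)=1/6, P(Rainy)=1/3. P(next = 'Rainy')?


P(next=Rainy) = Σᵢ P(now=i)×P(i→Rainy)
= 1/2×8/15 + 1/6×4/17 + 1/3×2/15
= 4/15 + 2/51 + 2/45 = 268/765

P = 268/765 ≈ 0.3503


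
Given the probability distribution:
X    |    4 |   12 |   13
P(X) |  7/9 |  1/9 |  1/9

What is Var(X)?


E[X] = 53/9
E[X²] = 425/9
Var(X) = E[X²] - (E[X])² = 425/9 - 2809/81 = 1016/81

Var(X) = 1016/81 ≈ 12.5432


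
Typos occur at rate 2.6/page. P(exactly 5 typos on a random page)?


Poisson(λ=2.6): P(X=5) = e^(-λ)×λ^k/k!
= e^(-2.6) × 2.6^5 / 5!
≈ 0.07427357821 × 118.81376 / 120 ≈ 0.073539

P(X=5) ≈ 0.073539 ≈ 7.35%


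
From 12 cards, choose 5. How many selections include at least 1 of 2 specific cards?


Complement: C(12,5) - C(10,5) = 792 - 252 = 540

540


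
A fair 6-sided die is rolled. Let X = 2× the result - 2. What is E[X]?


E[die] = (1+6)/2 = 7/2
E[X] = 2×7/2 - 2 = 5

E[X] = 5


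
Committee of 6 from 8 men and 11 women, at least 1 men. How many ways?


Count by #men:
  1M,5W: C(8,1)×C(11,5)=3696
  2M,4W: C(8,2)×C(11,4)=9240
  3M,3W: C(8,3)×C(11,3)=9240
  4M,2W: C(8,4)×C(11,2)=3850
  5M,1W: C(8,5)×C(11,1)=616
  6M,0W: C(8,6)×C(11,0)=28
Total = 26670

26670


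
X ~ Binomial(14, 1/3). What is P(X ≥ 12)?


P(X ≥ 12) = Σ P(X=i) for i=12..14
P(X=12) = 364/4782969
P(X=13) = 28/4782969
P(X=14) = 1/4782969
Sum = 131/1594323

P(X ≥ 12) = 131/1594323 ≈ 0.01%


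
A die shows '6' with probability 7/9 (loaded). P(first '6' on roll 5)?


Geometric: P(X=5) = (1-p)^(k-1)×p = (2/9)^4×7/9 = 112/59049

P(X=5) = 112/59049 ≈ 0.19%


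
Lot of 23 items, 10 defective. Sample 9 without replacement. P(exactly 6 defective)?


Hypergeometric: C(10,6)×C(13,3)/C(23,9)
= 210×286/817190 = 546/7429

P(X=6) = 546/7429 ≈ 7.35%


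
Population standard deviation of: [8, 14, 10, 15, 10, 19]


Mean = 76/6 = 38/3
  (8-38/3)²=196/9
  (14-38/3)²=16/9
  (10-38/3)²=64/9
  (15-38/3)²=49/9
  (10-38/3)²=64/9
  (19-38/3)²=361/9
Σ(x-μ)² = 250/3
σ² = (250/3)/6 = 125/9

σ = √(125/9) ≈ 3.7268


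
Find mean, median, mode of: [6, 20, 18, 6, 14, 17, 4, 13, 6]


Sorted: [4, 6, 6, 6, 13, 14, 17, 18, 20]
Mean = 104/9
Median = 13
Freq: {6: 3, 20: 1, 18: 1, 14: 1, 17: 1, 4: 1, 13: 1}
Mode: [6]

Mean=104/9, Median=13, Mode=6


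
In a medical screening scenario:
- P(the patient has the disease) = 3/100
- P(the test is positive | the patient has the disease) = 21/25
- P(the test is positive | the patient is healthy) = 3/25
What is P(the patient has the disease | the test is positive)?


Using Bayes' theorem:
P(A|B) = P(B|A)·P(A) / P(B)

P(the test is positive) = 21/25 × 3/100 + 3/25 × 97/100
= 63/2500 + 291/2500 = 177/1250

P(the patient has the disease|the test is positive) = (63/2500) / (177/1250) = 21/118

P(the patient has the disease|the test is positive) = 21/118 ≈ 17.80%


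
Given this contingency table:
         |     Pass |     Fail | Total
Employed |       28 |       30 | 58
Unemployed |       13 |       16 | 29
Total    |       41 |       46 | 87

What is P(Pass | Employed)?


P(Pass | Employed) = 28/(28+30) = 28/58 = 14/29

P(Pass|Employed) = 14/29 ≈ 48.28%


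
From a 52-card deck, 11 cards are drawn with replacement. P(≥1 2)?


P(not a 2) = 48/52 = 12/13
P(none in 11 draws) = (12/13)^11 = 743008370688/1792160394037
P(≥1 2) = 1 - 743008370688/1792160394037 = 1049152023349/1792160394037

P = 1049152023349/1792160394037 ≈ 58.54%


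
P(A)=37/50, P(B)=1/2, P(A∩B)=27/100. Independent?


P(A)×P(B) = 37/100
P(A∩B) = 27/100
Not equal → NOT independent

No, not independent


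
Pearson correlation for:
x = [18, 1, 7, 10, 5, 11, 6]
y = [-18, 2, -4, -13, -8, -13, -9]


n=7, Σx=58, Σy=-63, Σxy=-717, Σx²=656, Σy²=827
r = (7×(-717) - 58×(-63))/√((7×656 - 58²)(7×827 - (-63)²))
= -1365/√(1228×1820) = -1365/√2234960 ≈ -1365/1494.9783 ≈ -0.9131

r ≈ -0.9131


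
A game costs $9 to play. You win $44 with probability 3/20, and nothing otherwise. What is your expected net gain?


E[gain] = (44-9)×3/20 + (-9)×17/20
= 21/4 - 153/20 = -12/5

Expected net gain = $-12/5 ≈ $-2.40


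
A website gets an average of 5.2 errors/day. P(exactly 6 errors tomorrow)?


Poisson(λ=5.2): P(X=6) = e^(-λ)×λ^k/k!
= e^(-5.2) × 5.2^6 / 6!
≈ 0.005516564421 × 19770.609664 / 720 ≈ 0.151480

P(X=6) ≈ 0.151480 ≈ 15.15%


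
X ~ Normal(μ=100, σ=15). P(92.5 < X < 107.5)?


z₁=(92.5-100)/15=-0.5, z₂=(107.5-100)/15=0.5
P = Φ(0.5) - Φ(-0.5) = 0.691462 - 0.308538 = 0.382924 ≈ 0.3829

P(92.5 < X < 107.5) ≈ 0.3829


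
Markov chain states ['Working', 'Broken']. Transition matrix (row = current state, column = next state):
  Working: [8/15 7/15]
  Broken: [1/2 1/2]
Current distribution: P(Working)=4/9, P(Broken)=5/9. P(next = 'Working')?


P(next=Working) = Σᵢ P(now=i)×P(i→Working)
= 4/9×8/15 + 5/9×1/2
= 32/135 + 5/18 = 139/270

P = 139/270 ≈ 0.5148


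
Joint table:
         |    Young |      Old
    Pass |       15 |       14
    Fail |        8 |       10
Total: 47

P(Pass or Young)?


P(Pass∨Young) = P(Pass) + P(Young) - P(Pass∧Young)
= (29 + 23 - 15)/47 = 37/47

P = 37/47 ≈ 78.72%


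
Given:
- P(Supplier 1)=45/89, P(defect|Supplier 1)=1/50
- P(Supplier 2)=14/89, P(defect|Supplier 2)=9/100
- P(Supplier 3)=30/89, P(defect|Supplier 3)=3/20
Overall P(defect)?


P(B) = Σ P(B|Aᵢ)×P(Aᵢ)
  1/50×45/89 = 9/890
  9/100×14/89 = 63/4450
  3/20×30/89 = 9/178
Sum = 333/4450

P(defect) = 333/4450 ≈ 7.48%


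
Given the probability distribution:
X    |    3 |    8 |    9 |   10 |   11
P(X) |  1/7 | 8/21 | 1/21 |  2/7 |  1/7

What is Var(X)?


E[X] = 25/3
E[X²] = 1583/21
Var(X) = E[X²] - (E[X])² = 1583/21 - 625/9 = 374/63

Var(X) = 374/63 ≈ 5.9365


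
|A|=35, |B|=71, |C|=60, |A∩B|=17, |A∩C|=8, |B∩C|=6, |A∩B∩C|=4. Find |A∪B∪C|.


|A∪B∪C| = 35+71+60-17-8-6+4 = 139

|A∪B∪C| = 139


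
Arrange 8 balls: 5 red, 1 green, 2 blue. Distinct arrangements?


8!/(5!×1!×2!) = 168

168


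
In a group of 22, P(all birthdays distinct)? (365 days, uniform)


P(all different) = Π(365-i)/365 for i=0..21
= (365/365)×(364/365)×...×(344/365)
= 0.524305

P ≈ 0.5243 ≈ 52.43%


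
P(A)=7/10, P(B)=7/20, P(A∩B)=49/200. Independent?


P(A)×P(B) = 49/200
P(A∩B) = 49/200
Equal ✓ → Independent

Yes, independent


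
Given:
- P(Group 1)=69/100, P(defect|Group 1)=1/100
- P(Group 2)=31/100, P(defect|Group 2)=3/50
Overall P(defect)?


P(B) = Σ P(B|Aᵢ)×P(Aᵢ)
  1/100×69/100 = 69/10000
  3/50×31/100 = 93/5000
Sum = 51/2000

P(defect) = 51/2000 ≈ 2.55%


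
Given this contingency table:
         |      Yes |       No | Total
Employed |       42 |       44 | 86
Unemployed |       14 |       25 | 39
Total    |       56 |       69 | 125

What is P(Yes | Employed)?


P(Yes | Employed) = 42/(42+44) = 42/86 = 21/43

P(Yes|Employed) = 21/43 ≈ 48.84%


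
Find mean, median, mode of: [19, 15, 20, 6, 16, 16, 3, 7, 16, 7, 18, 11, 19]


Sorted: [3, 6, 7, 7, 11, 15, 16, 16, 16, 18, 19, 19, 20]
Mean = 173/13
Median = 16
Freq: {19: 2, 15: 1, 20: 1, 6: 1, 16: 3, 3: 1, 7: 2, 18: 1, 11: 1}
Mode: [16]

Mean=173/13, Median=16, Mode=16


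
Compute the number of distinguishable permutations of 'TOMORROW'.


Letters: 8, freq: {'T': 1, 'O': 3, 'M': 1, 'R': 2, 'W': 1}
8!/(1!×3!×1!×2!×1!) = 40320/12 = 3360

3360


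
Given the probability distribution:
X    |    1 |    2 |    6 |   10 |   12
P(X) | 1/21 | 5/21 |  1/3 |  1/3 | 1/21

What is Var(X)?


E[X] = 45/7
E[X²] = 1117/21
Var(X) = E[X²] - (E[X])² = 1117/21 - 2025/49 = 1744/147

Var(X) = 1744/147 ≈ 11.8639


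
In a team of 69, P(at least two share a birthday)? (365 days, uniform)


P(all different) = Π(365-i)/365 for i=0..68
= 0.001036
P(match) = 1 - 0.001036 = 0.998964

P ≈ 0.9990 ≈ 99.90%


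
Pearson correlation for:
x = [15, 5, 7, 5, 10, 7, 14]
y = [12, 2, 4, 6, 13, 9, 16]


n=7, Σx=63, Σy=62, Σxy=665, Σx²=669, Σy²=706
r = (7×665 - 63×62)/√((7×669 - 63²)(7×706 - 62²))
= 749/√(714×1098) = 749/√783972 ≈ 749/885.4219 ≈ 0.8459

r ≈ 0.8459


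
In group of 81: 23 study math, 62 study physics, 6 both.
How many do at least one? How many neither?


|A∪B| = 23+62-6 = 79
Neither = 81-79 = 2

At least one: 79; Neither: 2


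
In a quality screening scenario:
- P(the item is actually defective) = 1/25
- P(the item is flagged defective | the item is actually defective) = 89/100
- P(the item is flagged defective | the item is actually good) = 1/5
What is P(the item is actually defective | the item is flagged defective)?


Using Bayes' theorem:
P(A|B) = P(B|A)·P(A) / P(B)

P(the item is flagged defective) = 89/100 × 1/25 + 1/5 × 24/25
= 89/2500 + 24/125 = 569/2500

P(the item is actually defective|the item is flagged defective) = (89/2500) / (569/2500) = 89/569

P(the item is actually defective|the item is flagged defective) = 89/569 ≈ 15.64%


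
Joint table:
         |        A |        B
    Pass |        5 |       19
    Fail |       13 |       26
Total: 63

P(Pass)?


P(Pass) = (5+19)/63 = 24/63 = 8/21

P(Pass) = 8/21 ≈ 38.10%


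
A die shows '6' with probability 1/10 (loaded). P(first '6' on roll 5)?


Geometric: P(X=5) = (1-p)^(k-1)×p = (9/10)^4×1/10 = 6561/100000

P(X=5) = 6561/100000 ≈ 6.56%


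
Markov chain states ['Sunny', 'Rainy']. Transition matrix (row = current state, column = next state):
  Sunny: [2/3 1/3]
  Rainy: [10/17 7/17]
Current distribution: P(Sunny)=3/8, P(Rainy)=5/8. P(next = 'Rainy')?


P(next=Rainy) = Σᵢ P(now=i)×P(i→Rainy)
= 3/8×1/3 + 5/8×7/17
= 1/8 + 35/136 = 13/34

P = 13/34 ≈ 0.3824


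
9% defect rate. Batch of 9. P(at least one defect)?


P(all good) = (91/100)^9 = 427929800129788411/1000000000000000000
P(≥1 defect) = 572070199870211589/1000000000000000000

P = 572070199870211589/1000000000000000000 ≈ 57.21%


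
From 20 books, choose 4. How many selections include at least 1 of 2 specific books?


Complement: C(20,4) - C(18,4) = 4845 - 3060 = 1785

1785


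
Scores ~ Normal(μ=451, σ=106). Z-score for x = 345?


z = (x - μ)/σ = (345 - 451)/106 = -1.0

z = -1.0


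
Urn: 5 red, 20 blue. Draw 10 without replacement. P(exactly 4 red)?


Hypergeometric: C(5,4)×C(20,6)/C(25,10)
= 5×38760/3268760 = 15/253

P(X=4) = 15/253 ≈ 5.93%


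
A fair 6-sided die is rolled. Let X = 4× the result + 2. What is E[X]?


E[die] = (1+6)/2 = 7/2
E[X] = 4×7/2 + 2 = 16

E[X] = 16


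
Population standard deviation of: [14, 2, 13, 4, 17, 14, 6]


Mean = 70/7 = 10
  (14-10)²=16
  (2-10)²=64
  (13-10)²=9
  (4-10)²=36
  (17-10)²=49
  (14-10)²=16
  (6-10)²=16
Σ(x-μ)² = 206
σ² = 206/7

σ = √(206/7) ≈ 5.4248


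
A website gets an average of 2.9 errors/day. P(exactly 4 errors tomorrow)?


Poisson(λ=2.9): P(X=4) = e^(-λ)×λ^k/k!
= e^(-2.9) × 2.9^4 / 4!
≈ 0.05502322006 × 70.7281 / 24 ≈ 0.162154

P(X=4) ≈ 0.162154 ≈ 16.22%


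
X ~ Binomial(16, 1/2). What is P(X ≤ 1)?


P(X ≤ 1) = Σ P(X=i) for i=0..1
P(X=0) = 1/65536
P(X=1) = 1/4096
Sum = 17/65536

P(X ≤ 1) = 17/65536 ≈ 0.03%


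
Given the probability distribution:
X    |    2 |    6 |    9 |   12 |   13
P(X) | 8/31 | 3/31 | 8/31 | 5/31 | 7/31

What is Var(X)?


E[X] = 257/31
E[X²] = 2691/31
Var(X) = E[X²] - (E[X])² = 2691/31 - 66049/961 = 17372/961

Var(X) = 17372/961 ≈ 18.0770


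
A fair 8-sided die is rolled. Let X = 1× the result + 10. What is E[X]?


E[die] = (1+8)/2 = 9/2
E[X] = 1×9/2 + 10 = 29/2

E[X] = 29/2


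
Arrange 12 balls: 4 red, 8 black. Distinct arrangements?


12!/(4!×8!) = 495

495


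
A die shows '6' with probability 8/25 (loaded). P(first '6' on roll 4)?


Geometric: P(X=4) = (1-p)^(k-1)×p = (17/25)^3×8/25 = 39304/390625

P(X=4) = 39304/390625 ≈ 10.06%


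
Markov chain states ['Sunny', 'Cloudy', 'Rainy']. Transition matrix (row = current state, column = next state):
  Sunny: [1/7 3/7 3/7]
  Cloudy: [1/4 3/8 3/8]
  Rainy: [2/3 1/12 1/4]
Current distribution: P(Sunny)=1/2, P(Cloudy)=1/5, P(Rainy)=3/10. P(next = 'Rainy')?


P(next=Rainy) = Σᵢ P(now=i)×P(i→Rainy)
= 1/2×3/7 + 1/5×3/8 + 3/10×1/4
= 3/14 + 3/40 + 3/40 = 51/140

P = 51/140 ≈ 0.3643


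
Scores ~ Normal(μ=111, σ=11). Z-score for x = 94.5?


z = (x - μ)/σ = (94.5 - 111)/11 = -1.5

z = -1.5


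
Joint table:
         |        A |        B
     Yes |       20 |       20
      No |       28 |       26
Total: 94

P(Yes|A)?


P(Yes|A) = 20/(20+28) = 20/48 = 5/12

P = 5/12 ≈ 41.67%


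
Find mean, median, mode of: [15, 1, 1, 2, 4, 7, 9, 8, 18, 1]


Sorted: [1, 1, 1, 2, 4, 7, 8, 9, 15, 18]
Mean = 66/10 = 33/5
Median = 11/2
Freq: {15: 1, 1: 3, 2: 1, 4: 1, 7: 1, 9: 1, 8: 1, 18: 1}
Mode: [1]

Mean=33/5, Median=11/2, Mode=1


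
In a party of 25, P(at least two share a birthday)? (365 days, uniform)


P(all different) = Π(365-i)/365 for i=0..24
= 0.431300
P(match) = 1 - 0.431300 = 0.568700

P ≈ 0.5687 ≈ 56.87%


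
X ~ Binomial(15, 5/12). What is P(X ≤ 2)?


P(X ≤ 2) = Σ P(X=i) for i=0..2
P(X=0) = 4747561509943/15407021574586368
P(X=1) = 16955576821225/5135673858195456
P(X=2) = 84777884106125/5135673858195456
Sum = 309947944291993/15407021574586368

P(X ≤ 2) = 309947944291993/15407021574586368 ≈ 2.01%


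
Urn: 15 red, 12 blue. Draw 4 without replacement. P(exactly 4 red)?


Hypergeometric: C(15,4)×C(12,0)/C(27,4)
= 1365×1/17550 = 7/90

P(X=4) = 7/90 ≈ 7.78%


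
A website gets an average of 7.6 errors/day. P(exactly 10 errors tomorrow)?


Poisson(λ=7.6): P(X=10) = e^(-λ)×λ^k/k!
= e^(-7.6) × 7.6^10 / 10!
≈ 0.0005004514334 × 642888893.234 / 3628800 ≈ 0.088661

P(X=10) ≈ 0.088661 ≈ 8.87%


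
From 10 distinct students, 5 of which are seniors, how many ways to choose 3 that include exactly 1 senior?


Choose 1 of the 5 seniors and 2 of the other 5 students:
C(5,1)×C(5,2) = 5×10 = 50

50


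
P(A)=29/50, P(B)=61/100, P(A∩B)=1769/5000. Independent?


P(A)×P(B) = 1769/5000
P(A∩B) = 1769/5000
Equal ✓ → Independent

Yes, independent


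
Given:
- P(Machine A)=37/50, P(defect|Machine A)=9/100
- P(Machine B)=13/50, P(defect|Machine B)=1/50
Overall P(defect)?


P(B) = Σ P(B|Aᵢ)×P(Aᵢ)
  9/100×37/50 = 333/5000
  1/50×13/50 = 13/2500
Sum = 359/5000

P(defect) = 359/5000 ≈ 7.18%


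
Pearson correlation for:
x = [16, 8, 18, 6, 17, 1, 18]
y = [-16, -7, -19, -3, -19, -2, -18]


n=7, Σx=84, Σy=-84, Σxy=-1321, Σx²=1294, Σy²=1364
r = (7×(-1321) - 84×(-84))/√((7×1294 - 84²)(7×1364 - (-84)²))
= -2191/√(2002×2492) = -2191/√4988984 ≈ -2191/2233.6034 ≈ -0.9809

r ≈ -0.9809


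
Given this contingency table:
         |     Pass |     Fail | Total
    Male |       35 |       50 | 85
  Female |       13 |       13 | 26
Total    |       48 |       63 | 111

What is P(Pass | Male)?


P(Pass | Male) = 35/(35+50) = 35/85 = 7/17

P(Pass|Male) = 7/17 ≈ 41.18%


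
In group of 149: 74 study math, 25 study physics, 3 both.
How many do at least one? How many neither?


|A∪B| = 74+25-3 = 96
Neither = 149-96 = 53

At least one: 96; Neither: 53
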